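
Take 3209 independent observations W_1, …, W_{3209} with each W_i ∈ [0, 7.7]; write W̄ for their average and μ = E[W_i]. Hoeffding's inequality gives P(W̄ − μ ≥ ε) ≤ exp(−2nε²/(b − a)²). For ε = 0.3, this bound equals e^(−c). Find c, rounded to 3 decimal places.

9.742

c = 2nε²/(b − a)² = 2·3209·0.3² / 7.7² = 9.7423.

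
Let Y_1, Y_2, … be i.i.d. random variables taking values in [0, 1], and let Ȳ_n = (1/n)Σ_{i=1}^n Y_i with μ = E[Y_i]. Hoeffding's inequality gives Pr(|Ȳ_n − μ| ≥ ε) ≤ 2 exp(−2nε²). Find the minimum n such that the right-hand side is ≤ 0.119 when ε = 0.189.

40

Require 2·exp(−2nε²) ≤ 0.119, i.e. 2nε² ≥ ln(2/0.119) = 2.821779.
So n ≥ 2.821779 / (2·0.189²) = 39.497.
The smallest integer n is 40.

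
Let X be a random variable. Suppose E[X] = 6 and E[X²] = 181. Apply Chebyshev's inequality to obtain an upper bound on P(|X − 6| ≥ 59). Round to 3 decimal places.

Var(X) = E[X²] − (E[X])² = 181 − 36 = 145.
Chebyshev's inequality: P(|X − μ| ≥ t) ≤ Var(X)/t² = 145/3481 = 0.0417.

0.042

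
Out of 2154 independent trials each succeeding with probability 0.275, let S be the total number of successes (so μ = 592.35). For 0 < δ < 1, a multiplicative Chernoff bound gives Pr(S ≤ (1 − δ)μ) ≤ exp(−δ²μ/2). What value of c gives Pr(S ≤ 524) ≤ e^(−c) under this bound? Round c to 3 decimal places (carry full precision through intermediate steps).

3.943

Write 524 = (1 − δ)μ, so δ = 1 − 524/592.35 = 0.1153879…
Then the exponent is δ²μ/2 = (μ − 524)²/(2μ) = 3.943380.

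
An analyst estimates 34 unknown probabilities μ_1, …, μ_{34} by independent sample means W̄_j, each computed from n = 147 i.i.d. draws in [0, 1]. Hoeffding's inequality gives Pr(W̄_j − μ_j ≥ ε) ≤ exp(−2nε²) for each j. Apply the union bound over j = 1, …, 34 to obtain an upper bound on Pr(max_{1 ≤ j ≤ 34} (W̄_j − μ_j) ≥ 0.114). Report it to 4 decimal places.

Per-experiment Hoeffding bound: exp(−2·147·0.114²) = exp(−3.82082) = 0.02191.
Union bound over 34 events: 34·0.02191 = 0.74493.

0.7449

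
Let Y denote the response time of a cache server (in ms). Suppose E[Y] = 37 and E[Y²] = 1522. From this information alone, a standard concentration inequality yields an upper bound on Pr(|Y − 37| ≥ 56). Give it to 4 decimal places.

The first two moments determine the variance, so Chebyshev's inequality is the sharpest standard bound available.
Var(Y) = E[Y²] − (E[Y])² = 1522 − 1369 = 153.
Chebyshev's inequality: Pr(|Y − μ| ≥ t) ≤ Var(Y)/t² = 153/3136 = 0.0488.

0.0488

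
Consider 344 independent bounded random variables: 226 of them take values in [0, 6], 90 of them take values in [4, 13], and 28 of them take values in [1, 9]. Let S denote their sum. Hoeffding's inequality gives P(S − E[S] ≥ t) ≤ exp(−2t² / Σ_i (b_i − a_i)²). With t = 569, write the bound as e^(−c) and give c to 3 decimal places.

Σ(b_i − a_i)² = 226·6² + 90·9² + 28·8² = 17218.
c = 2t² / 17218 = 2·569² / 17218 = 37.6073.

37.607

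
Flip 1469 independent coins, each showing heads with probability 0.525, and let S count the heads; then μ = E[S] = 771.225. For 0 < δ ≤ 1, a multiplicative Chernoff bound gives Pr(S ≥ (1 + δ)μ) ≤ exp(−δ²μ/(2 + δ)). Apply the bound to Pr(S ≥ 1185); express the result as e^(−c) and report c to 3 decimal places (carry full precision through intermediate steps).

87.520

Write 1185 = (1 + δ)μ, so δ = 1185/771.225 − 1 = 0.5365166…
Then the exponent is δ²μ/(2 + δ) = (1185 − μ)² / (μ·(2 + δ)) = 87.520480.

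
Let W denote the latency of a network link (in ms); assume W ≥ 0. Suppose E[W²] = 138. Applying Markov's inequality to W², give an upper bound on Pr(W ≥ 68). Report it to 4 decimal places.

0.0298

Since W ≥ 0, the event {W ≥ 68} is the same as {W² ≥ 4624}.
Markov's inequality applied to W² gives Pr(W² ≥ 4624) ≤ E[W²]/4624 = 138/4624 = 0.0298.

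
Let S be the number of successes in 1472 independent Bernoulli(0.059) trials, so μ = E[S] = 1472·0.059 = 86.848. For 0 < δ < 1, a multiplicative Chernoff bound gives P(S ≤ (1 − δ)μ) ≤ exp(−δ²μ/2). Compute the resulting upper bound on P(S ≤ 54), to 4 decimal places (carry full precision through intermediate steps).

Write 54 = (1 − δ)μ, so δ = 1 − 54/86.848 = 0.378224…
Then the exponent is δ²μ/2 = (μ − 54)²/(2μ) = 6.211951.
Bound = exp(−6.211951) = 0.00201.

0.0020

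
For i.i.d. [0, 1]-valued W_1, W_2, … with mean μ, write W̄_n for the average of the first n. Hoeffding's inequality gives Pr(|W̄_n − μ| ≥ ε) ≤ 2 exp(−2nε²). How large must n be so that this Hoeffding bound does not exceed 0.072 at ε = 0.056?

531

Require 2·exp(−2nε²) ≤ 0.072, i.e. 2nε² ≥ ln(2/0.072) = 3.324236.
So n ≥ 3.324236 / (2·0.056²) = 530.012.
The smallest integer n is 531.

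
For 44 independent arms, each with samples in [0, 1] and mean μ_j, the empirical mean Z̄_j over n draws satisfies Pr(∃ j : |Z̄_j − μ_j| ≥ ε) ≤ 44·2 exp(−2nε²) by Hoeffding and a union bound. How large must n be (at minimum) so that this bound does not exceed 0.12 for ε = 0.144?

160

Need 2·44·exp(−2nε²) ≤ 0.12, i.e. exp(−2nε²) ≤ 0.12/88.
So 2nε² ≥ ln(88/0.12) = 6.597600.
Hence n ≥ 6.597600/(2·0.144²) = 159.086.
The smallest integer n is 160.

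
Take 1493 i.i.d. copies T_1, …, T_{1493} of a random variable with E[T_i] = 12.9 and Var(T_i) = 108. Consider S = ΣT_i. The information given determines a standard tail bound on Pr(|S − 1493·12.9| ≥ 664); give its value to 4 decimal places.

With mean and variance of each term known, Chebyshev's inequality bounds the deviation of the sum (or sample mean).
Var(S) = n·Var(T_i) = 1493·108 = 161244.
Chebyshev: Pr(|S − 1493·12.9| ≥ 664) ≤ Var(S)/664² = 161244/440896 = 0.3657.

0.3657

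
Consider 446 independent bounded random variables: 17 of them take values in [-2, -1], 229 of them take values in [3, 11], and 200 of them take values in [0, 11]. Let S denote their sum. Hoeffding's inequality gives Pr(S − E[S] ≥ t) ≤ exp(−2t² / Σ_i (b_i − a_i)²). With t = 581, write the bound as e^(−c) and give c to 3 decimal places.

Σ(b_i − a_i)² = 17·1² + 229·8² + 200·11² = 38873.
c = 2t² / 38873 = 2·581² / 38873 = 17.3674.

17.367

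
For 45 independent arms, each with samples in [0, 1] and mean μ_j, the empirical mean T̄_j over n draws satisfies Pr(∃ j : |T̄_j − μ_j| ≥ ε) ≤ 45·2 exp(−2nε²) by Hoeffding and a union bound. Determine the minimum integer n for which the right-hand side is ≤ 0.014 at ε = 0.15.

Need 2·45·exp(−2nε²) ≤ 0.014, i.e. exp(−2nε²) ≤ 0.014/90.
So 2nε² ≥ ln(90/0.014) = 8.768508.
Hence n ≥ 8.768508/(2·0.15²) = 194.856.
The smallest integer n is 195.

195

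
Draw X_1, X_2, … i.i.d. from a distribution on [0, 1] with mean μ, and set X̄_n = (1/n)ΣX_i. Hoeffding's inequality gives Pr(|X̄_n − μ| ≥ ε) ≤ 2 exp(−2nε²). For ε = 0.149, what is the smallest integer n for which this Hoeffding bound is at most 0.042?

Require 2·exp(−2nε²) ≤ 0.042, i.e. 2nε² ≥ ln(2/0.042) = 3.863233.
So n ≥ 3.863233 / (2·0.149²) = 87.006.
The smallest integer n is 88.

88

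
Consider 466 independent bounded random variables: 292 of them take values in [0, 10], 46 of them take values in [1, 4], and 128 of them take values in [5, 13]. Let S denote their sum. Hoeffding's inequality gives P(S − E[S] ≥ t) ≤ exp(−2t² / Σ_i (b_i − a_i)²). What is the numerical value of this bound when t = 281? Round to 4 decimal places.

Σ(b_i − a_i)² = 292·10² + 46·3² + 128·8² = 37806.
Exponent = 2·281² / 37806 = 4.17717.
Bound = exp(−4.17717) = 0.01534.

0.0153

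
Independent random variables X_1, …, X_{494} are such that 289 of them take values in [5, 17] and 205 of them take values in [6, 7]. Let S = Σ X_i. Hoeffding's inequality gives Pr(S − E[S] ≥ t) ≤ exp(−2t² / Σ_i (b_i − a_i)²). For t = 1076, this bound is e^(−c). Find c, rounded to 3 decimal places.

55.368

Σ(b_i − a_i)² = 289·12² + 205·1² = 41821.
c = 2t² / 41821 = 2·1076² / 41821 = 55.3682.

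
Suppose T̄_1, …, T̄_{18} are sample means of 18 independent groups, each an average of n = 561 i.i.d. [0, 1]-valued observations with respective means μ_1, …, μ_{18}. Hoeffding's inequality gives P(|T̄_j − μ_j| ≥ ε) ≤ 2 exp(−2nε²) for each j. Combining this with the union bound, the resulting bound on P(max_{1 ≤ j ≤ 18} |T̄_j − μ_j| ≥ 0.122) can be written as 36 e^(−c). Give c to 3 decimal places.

Union bound over the 18 events: P(max_{1 ≤ j ≤ 18} |T̄_j − μ_j| ≥ 0.122) ≤ 18·2·exp(−2nε²) = 36 exp(−2·561·0.122²).
So c = 2·561·0.122² = 16.6998.

16.700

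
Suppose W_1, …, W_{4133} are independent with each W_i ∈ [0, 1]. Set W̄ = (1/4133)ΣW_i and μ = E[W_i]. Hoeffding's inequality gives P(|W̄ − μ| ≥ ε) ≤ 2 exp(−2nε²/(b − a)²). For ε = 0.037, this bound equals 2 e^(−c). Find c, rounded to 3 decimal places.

11.316

c = 2nε²/(b − a)² = 2·4133·0.037² / 1² = 11.3162.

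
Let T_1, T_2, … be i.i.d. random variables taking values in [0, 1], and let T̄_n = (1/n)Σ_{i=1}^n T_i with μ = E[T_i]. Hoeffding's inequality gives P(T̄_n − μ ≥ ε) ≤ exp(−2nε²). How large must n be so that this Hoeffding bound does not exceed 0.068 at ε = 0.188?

39

Require exp(−2nε²) ≤ 0.068, i.e. 2nε² ≥ ln(1/0.068) = 2.688248.
So n ≥ 2.688248 / (2·0.188²) = 38.030.
The smallest integer n is 39.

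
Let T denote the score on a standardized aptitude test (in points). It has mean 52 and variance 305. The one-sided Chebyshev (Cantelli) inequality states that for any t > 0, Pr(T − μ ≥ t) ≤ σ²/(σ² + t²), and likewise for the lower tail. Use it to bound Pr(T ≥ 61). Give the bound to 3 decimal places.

0.790

Here σ² = 305 and t = 9, so σ² + t² = 386.
Cantelli's bound: 305/386 = 0.7902.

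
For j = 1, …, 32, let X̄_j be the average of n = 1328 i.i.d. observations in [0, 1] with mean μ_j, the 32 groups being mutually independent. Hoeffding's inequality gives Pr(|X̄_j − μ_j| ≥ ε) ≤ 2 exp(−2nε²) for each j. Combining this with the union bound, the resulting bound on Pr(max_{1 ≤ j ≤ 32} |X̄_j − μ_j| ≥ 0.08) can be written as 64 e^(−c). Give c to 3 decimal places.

Union bound over the 32 events: Pr(max_{1 ≤ j ≤ 32} |X̄_j − μ_j| ≥ 0.08) ≤ 32·2·exp(−2nε²) = 64 exp(−2·1328·0.08²).
So c = 2·1328·0.08² = 16.9984.

16.998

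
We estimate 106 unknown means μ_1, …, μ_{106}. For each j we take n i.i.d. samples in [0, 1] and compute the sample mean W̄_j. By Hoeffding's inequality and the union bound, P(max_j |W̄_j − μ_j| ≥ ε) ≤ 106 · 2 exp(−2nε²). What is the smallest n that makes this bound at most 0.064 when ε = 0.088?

524

Need 2·106·exp(−2nε²) ≤ 0.064, i.e. exp(−2nε²) ≤ 0.064/212.
So 2nε² ≥ ln(212/0.064) = 8.105458.
Hence n ≥ 8.105458/(2·0.088²) = 523.338.
The smallest integer n is 524.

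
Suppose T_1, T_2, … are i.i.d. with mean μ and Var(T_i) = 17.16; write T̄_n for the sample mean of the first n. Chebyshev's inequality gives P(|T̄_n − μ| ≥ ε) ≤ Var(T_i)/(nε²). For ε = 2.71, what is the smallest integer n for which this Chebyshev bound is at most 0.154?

Require 17.16/(n·2.71²) ≤ 0.154, i.e. n ≥ 17.16/(0.154·2.71²) = 15.173.
The smallest integer n is 16.

16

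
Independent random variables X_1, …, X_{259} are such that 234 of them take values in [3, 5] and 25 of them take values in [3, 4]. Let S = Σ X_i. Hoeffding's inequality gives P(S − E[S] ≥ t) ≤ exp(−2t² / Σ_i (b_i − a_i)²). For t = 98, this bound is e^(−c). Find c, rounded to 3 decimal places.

Σ(b_i − a_i)² = 234·2² + 25·1² = 961.
c = 2t² / 961 = 2·98² / 961 = 19.9875.

19.988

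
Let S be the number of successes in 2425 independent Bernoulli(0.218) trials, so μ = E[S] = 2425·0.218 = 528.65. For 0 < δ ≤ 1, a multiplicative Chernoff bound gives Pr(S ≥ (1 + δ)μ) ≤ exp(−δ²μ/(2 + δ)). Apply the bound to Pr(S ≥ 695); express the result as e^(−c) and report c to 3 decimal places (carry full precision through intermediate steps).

22.615

Write 695 = (1 + δ)μ, so δ = 695/528.65 − 1 = 0.3146694…
Then the exponent is δ²μ/(2 + δ) = (695 − μ)² / (μ·(2 + δ)) = 22.614573.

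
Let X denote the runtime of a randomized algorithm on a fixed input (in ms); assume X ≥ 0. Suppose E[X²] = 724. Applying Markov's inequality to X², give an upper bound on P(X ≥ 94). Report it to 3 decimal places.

0.082

Since X ≥ 0, the event {X ≥ 94} is the same as {X² ≥ 8836}.
Markov's inequality applied to X² gives P(X² ≥ 8836) ≤ E[X²]/8836 = 724/8836 = 0.0819.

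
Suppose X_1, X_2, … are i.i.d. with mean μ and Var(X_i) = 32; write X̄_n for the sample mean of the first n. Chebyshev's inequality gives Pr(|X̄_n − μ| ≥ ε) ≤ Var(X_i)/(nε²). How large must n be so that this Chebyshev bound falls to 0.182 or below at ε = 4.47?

9

Require 32/(n·4.47²) ≤ 0.182, i.e. n ≥ 32/(0.182·4.47²) = 8.800.
The smallest integer n is 9.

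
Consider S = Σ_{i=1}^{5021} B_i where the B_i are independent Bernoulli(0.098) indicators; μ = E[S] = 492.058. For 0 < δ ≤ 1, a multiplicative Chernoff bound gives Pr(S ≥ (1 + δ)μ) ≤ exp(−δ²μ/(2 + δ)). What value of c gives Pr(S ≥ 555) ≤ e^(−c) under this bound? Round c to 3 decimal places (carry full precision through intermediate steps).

3.784

Write 555 = (1 + δ)μ, so δ = 555/492.058 − 1 = 0.1279158…
Then the exponent is δ²μ/(2 + δ) = (555 − μ)² / (μ·(2 + δ)) = 3.783645.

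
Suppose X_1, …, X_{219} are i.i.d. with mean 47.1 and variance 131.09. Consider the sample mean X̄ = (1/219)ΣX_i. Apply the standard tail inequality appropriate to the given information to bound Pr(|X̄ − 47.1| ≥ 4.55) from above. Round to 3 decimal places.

0.029

With mean and variance of each term known, Chebyshev's inequality bounds the deviation of the sum (or sample mean).
Var(X̄) = Var(X_i)/n = 131.09/219 = 0.59858.
Chebyshev: Pr(|X̄ − 47.1| ≥ 4.55) ≤ Var(X̄)/(4.55)² = 131.09/(219·4.55²) = 0.0289.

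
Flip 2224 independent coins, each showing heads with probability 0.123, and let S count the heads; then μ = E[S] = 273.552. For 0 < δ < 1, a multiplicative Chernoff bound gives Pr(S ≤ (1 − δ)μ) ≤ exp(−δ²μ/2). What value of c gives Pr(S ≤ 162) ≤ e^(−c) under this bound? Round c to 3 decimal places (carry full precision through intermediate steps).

22.745

Write 162 = (1 − δ)μ, so δ = 1 − 162/273.552 = 0.4077908…
Then the exponent is δ²μ/2 = (μ − 162)²/(2μ) = 22.744942.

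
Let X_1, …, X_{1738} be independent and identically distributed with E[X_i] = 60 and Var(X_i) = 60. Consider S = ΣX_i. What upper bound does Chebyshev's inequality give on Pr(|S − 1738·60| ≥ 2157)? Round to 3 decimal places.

0.022

Var(S) = n·Var(X_i) = 1738·60 = 104280.
Chebyshev: Pr(|S − 1738·60| ≥ 2157) ≤ Var(S)/2157² = 104280/4652649 = 0.0224.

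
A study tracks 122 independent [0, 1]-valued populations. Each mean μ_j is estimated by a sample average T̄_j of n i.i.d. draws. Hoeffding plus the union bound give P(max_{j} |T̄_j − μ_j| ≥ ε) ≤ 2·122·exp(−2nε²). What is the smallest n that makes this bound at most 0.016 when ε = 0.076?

834

Need 2·122·exp(−2nε²) ≤ 0.016, i.e. exp(−2nε²) ≤ 0.016/244.
So 2nε² ≥ ln(244/0.016) = 9.632335.
Hence n ≥ 9.632335/(2·0.076²) = 833.824.
The smallest integer n is 834.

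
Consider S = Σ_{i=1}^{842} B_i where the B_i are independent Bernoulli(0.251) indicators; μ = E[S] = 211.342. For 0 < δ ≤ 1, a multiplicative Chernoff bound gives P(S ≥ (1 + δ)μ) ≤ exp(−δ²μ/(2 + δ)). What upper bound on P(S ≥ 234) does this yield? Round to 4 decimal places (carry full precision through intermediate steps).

Write 234 = (1 + δ)μ, so δ = 234/211.342 − 1 = 0.1072101…
Then the exponent is δ²μ/(2 + δ) = (234 − μ)² / (μ·(2 + δ)) = 1.152788.
Bound = exp(−1.152788) = 0.31576.

0.3158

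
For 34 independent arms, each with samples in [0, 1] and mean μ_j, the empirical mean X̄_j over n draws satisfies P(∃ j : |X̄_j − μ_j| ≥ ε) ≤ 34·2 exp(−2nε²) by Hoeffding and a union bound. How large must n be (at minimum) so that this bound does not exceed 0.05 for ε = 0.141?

182

Need 2·34·exp(−2nε²) ≤ 0.05, i.e. exp(−2nε²) ≤ 0.05/68.
So 2nε² ≥ ln(68/0.05) = 7.215240.
Hence n ≥ 7.215240/(2·0.141²) = 181.461.
The smallest integer n is 182.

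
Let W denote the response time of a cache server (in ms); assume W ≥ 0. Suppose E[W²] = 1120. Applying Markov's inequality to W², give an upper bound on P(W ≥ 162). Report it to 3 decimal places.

Since W ≥ 0, the event {W ≥ 162} is the same as {W² ≥ 26244}.
Markov's inequality applied to W² gives P(W² ≥ 26244) ≤ E[W²]/26244 = 1120/26244 = 0.0427.

0.043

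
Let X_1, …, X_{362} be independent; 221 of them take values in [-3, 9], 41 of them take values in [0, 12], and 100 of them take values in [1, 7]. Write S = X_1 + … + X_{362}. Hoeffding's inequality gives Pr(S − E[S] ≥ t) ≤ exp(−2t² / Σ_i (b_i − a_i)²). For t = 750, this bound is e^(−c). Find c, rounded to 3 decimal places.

27.221

Σ(b_i − a_i)² = 221·12² + 41·12² + 100·6² = 41328.
c = 2t² / 41328 = 2·750² / 41328 = 27.2213.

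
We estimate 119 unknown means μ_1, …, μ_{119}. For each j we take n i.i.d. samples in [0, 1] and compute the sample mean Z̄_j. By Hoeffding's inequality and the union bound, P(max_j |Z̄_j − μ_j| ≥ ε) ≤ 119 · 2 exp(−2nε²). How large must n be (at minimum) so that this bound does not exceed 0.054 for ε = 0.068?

Need 2·119·exp(−2nε²) ≤ 0.054, i.e. exp(−2nε²) ≤ 0.054/238.
So 2nε² ≥ ln(238/0.054) = 8.391042.
Hence n ≥ 8.391042/(2·0.068²) = 907.336.
The smallest integer n is 908.

908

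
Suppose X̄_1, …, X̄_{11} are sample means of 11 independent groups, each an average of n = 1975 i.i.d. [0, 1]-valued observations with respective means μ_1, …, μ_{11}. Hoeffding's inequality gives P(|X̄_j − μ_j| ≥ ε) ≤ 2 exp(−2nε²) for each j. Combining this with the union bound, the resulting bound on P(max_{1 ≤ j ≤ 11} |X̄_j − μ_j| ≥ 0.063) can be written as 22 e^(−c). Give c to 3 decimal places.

Union bound over the 11 events: P(max_{1 ≤ j ≤ 11} |X̄_j − μ_j| ≥ 0.063) ≤ 11·2·exp(−2nε²) = 22 exp(−2·1975·0.063²).
So c = 2·1975·0.063² = 15.6776.

15.678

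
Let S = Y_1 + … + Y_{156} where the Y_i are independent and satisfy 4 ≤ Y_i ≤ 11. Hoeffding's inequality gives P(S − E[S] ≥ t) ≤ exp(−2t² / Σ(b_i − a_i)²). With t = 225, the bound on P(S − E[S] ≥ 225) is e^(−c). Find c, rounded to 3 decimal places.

13.246

Σ(b_i − a_i)² = 156·(7)² = 7644.
c = 2t²/7644 = 2·225²/7644 = 13.2457.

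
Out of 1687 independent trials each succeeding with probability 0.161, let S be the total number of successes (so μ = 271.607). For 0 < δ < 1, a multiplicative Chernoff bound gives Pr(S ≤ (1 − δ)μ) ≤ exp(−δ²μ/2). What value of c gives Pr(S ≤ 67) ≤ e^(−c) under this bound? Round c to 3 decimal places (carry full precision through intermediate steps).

Write 67 = (1 − δ)μ, so δ = 1 − 67/271.607 = 0.7533201…
Then the exponent is δ²μ/2 = (μ − 67)²/(2μ) = 77.067278.

77.067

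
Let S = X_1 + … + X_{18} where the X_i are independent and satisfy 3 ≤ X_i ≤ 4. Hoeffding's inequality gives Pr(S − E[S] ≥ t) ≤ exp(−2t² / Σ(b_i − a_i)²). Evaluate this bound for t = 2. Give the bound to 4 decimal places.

Σ(b_i − a_i)² = 18·(1)² = 18.
Exponent = 2·2²/18 = 0.4444.
Bound = exp(−0.4444) = 0.64118.

0.6412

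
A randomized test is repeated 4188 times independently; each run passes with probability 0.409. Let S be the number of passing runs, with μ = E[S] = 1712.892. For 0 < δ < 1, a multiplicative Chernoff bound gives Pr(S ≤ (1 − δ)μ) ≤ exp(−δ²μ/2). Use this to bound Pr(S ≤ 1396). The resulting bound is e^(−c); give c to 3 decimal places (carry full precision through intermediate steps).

Write 1396 = (1 − δ)μ, so δ = 1 − 1396/1712.892 = 0.1850041…
Then the exponent is δ²μ/2 = (μ − 1396)²/(2μ) = 29.313156.

29.313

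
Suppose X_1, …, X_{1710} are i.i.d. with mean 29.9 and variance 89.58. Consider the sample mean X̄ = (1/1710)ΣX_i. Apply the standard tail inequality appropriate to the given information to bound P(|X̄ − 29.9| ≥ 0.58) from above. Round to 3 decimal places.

0.156

With mean and variance of each term known, Chebyshev's inequality bounds the deviation of the sum (or sample mean).
Var(X̄) = Var(X_i)/n = 89.58/1710 = 0.052386.
Chebyshev: P(|X̄ − 29.9| ≥ 0.58) ≤ Var(X̄)/(0.58)² = 89.58/(1710·0.58²) = 0.1557.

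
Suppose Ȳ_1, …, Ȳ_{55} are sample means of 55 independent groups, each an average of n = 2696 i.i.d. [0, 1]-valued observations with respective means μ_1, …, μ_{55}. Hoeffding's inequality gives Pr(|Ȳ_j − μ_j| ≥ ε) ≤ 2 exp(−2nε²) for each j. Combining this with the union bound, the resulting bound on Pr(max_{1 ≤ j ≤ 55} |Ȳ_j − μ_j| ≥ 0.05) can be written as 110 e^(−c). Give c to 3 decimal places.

Union bound over the 55 events: Pr(max_{1 ≤ j ≤ 55} |Ȳ_j − μ_j| ≥ 0.05) ≤ 55·2·exp(−2nε²) = 110 exp(−2·2696·0.05²).
So c = 2·2696·0.05² = 13.4800.

13.480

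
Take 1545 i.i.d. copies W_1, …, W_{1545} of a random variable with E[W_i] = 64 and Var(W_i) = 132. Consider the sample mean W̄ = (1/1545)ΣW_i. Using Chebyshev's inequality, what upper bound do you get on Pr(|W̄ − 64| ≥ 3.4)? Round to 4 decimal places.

Var(W̄) = Var(W_i)/n = 132/1545 = 0.085437.
Chebyshev: Pr(|W̄ − 64| ≥ 3.4) ≤ Var(W̄)/(3.4)² = 132/(1545·3.4²) = 0.0074.

0.0074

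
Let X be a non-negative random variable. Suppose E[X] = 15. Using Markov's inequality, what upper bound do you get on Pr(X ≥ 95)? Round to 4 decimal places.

Markov's inequality: for a non-negative random variable, Pr(X ≥ a) ≤ E[X]/a.
Here E[X] = 15 and a = 95, so the bound is 15/95 = 0.1579.

0.1579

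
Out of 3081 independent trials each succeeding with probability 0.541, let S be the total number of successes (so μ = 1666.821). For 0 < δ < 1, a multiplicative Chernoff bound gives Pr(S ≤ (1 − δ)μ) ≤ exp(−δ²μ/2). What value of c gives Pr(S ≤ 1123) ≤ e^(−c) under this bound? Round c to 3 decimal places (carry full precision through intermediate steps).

88.714

Write 1123 = (1 − δ)μ, so δ = 1 − 1123/1666.821 = 0.3262624…
Then the exponent is δ²μ/2 = (μ − 1123)²/(2μ) = 88.714169.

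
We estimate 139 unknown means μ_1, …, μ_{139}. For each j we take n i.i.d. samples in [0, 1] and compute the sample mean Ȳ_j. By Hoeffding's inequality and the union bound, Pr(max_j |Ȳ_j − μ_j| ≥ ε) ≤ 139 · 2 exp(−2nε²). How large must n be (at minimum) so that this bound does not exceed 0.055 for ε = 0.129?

Need 2·139·exp(−2nε²) ≤ 0.055, i.e. exp(−2nε²) ≤ 0.055/278.
So 2nε² ≥ ln(278/0.055) = 8.528043.
Hence n ≥ 8.528043/(2·0.129²) = 256.236.
The smallest integer n is 257.

257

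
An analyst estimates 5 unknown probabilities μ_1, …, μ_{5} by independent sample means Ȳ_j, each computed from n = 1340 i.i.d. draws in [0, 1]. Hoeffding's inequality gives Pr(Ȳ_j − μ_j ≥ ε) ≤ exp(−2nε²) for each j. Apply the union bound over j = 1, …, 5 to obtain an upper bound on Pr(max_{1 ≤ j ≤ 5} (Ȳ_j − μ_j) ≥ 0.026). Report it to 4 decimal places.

0.8169

Per-experiment Hoeffding bound: exp(−2·1340·0.026²) = exp(−1.81168) = 0.16338.
Union bound over 5 events: 5·0.16338 = 0.81690.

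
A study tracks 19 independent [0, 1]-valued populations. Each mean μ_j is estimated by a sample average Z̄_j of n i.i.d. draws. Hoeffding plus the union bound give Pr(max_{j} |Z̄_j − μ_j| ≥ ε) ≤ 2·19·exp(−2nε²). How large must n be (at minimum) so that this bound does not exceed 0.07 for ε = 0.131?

Need 2·19·exp(−2nε²) ≤ 0.07, i.e. exp(−2nε²) ≤ 0.07/38.
So 2nε² ≥ ln(38/0.07) = 6.296846.
Hence n ≥ 6.296846/(2·0.131²) = 183.464.
The smallest integer n is 184.

184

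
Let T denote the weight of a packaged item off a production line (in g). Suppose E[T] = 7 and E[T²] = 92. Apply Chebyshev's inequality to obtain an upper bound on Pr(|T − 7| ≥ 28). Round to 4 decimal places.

Var(T) = E[T²] − (E[T])² = 92 − 49 = 43.
Chebyshev's inequality: Pr(|T − μ| ≥ t) ≤ Var(T)/t² = 43/784 = 0.0548.

0.0548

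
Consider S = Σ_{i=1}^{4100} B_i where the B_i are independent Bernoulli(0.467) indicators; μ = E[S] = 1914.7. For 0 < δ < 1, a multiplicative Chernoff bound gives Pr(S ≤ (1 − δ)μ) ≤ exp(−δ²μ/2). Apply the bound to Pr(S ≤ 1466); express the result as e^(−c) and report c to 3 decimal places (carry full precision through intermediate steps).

52.575

Write 1466 = (1 − δ)μ, so δ = 1 − 1466/1914.7 = 0.2343448…
Then the exponent is δ²μ/2 = (μ − 1466)²/(2μ) = 52.575257.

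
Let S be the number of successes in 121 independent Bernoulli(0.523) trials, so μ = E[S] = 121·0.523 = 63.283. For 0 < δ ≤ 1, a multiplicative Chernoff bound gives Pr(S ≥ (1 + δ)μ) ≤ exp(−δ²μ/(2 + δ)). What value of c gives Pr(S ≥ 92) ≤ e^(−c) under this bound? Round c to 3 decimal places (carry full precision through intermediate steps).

Write 92 = (1 + δ)μ, so δ = 92/63.283 − 1 = 0.453787…
Then the exponent is δ²μ/(2 + δ) = (92 − μ)² / (μ·(2 + δ)) = 5.310730.

5.311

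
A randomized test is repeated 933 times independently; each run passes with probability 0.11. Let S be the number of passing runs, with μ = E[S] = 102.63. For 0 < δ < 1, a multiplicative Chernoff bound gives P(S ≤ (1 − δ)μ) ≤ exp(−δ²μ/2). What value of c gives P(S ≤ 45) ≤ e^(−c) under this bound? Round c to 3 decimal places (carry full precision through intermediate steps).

Write 45 = (1 − δ)μ, so δ = 1 − 45/102.63 = 0.5615317…
Then the exponent is δ²μ/2 = (μ − 45)²/(2μ) = 16.180536.

16.181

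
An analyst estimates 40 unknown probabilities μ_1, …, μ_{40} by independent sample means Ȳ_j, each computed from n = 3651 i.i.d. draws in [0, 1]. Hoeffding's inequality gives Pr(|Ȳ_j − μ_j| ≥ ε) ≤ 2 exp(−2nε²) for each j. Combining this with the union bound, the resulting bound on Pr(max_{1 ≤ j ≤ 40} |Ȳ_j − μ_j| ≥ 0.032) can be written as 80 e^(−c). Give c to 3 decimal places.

Union bound over the 40 events: Pr(max_{1 ≤ j ≤ 40} |Ȳ_j − μ_j| ≥ 0.032) ≤ 40·2·exp(−2nε²) = 80 exp(−2·3651·0.032²).
So c = 2·3651·0.032² = 7.4772.

7.477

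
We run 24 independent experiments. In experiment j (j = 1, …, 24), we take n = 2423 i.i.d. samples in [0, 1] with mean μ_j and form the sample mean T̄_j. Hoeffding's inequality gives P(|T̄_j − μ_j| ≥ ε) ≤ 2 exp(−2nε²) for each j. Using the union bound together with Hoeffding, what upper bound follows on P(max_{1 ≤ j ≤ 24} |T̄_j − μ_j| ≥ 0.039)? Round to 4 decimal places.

0.0302

Per-experiment Hoeffding bound: 2·exp(−2·2423·0.039²) = 2·exp(−7.37077) = 0.0012588.
Union bound over 24 events: 24·0.0012588 = 0.03021.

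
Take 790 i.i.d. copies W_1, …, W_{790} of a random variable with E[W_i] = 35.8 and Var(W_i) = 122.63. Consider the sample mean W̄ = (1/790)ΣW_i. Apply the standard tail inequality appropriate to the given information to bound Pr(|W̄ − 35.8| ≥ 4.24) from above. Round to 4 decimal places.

0.0086

With mean and variance of each term known, Chebyshev's inequality bounds the deviation of the sum (or sample mean).
Var(W̄) = Var(W_i)/n = 122.63/790 = 0.15523.
Chebyshev: Pr(|W̄ − 35.8| ≥ 4.24) ≤ Var(W̄)/(4.24)² = 122.63/(790·4.24²) = 0.0086.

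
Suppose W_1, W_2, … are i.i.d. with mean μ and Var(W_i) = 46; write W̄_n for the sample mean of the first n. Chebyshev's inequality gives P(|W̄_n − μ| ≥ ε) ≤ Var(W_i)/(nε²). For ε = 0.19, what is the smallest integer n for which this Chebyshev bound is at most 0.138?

9234

Require 46/(n·0.19²) ≤ 0.138, i.e. n ≥ 46/(0.138·0.19²) = 9233.610.
The smallest integer n is 9234.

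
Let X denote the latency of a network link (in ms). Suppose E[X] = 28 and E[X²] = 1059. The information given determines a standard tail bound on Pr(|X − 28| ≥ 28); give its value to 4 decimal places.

0.3508

The first two moments determine the variance, so Chebyshev's inequality is the sharpest standard bound available.
Var(X) = E[X²] − (E[X])² = 1059 − 784 = 275.
Chebyshev's inequality: Pr(|X − μ| ≥ t) ≤ Var(X)/t² = 275/784 = 0.3508.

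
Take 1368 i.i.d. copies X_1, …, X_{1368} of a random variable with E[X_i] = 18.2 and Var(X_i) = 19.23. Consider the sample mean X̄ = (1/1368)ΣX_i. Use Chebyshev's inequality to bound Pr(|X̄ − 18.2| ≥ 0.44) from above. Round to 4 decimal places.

Var(X̄) = Var(X_i)/n = 19.23/1368 = 0.014057.
Chebyshev: Pr(|X̄ − 18.2| ≥ 0.44) ≤ Var(X̄)/(0.44)² = 19.23/(1368·0.44²) = 0.0726.

0.0726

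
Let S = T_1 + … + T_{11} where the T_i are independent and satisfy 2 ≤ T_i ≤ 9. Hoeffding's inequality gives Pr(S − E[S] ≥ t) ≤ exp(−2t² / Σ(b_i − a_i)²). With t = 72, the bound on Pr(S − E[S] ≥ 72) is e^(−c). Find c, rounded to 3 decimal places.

Σ(b_i − a_i)² = 11·(7)² = 539.
c = 2t²/539 = 2·72²/539 = 19.2356.

19.236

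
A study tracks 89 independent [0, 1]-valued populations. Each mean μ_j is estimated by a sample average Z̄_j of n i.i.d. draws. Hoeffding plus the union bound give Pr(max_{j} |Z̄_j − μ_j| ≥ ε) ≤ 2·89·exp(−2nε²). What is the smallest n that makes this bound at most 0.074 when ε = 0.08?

Need 2·89·exp(−2nε²) ≤ 0.074, i.e. exp(−2nε²) ≤ 0.074/178.
So 2nε² ≥ ln(178/0.074) = 7.785474.
Hence n ≥ 7.785474/(2·0.08²) = 608.240.
The smallest integer n is 609.

609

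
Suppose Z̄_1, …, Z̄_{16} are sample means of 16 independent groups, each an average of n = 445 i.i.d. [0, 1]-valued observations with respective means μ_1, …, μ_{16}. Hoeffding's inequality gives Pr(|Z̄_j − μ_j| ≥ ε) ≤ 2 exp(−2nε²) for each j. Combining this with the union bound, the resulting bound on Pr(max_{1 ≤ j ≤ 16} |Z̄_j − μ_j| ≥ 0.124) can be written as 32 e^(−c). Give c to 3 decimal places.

13.685

Union bound over the 16 events: Pr(max_{1 ≤ j ≤ 16} |Z̄_j − μ_j| ≥ 0.124) ≤ 16·2·exp(−2nε²) = 32 exp(−2·445·0.124²).
So c = 2·445·0.124² = 13.6846.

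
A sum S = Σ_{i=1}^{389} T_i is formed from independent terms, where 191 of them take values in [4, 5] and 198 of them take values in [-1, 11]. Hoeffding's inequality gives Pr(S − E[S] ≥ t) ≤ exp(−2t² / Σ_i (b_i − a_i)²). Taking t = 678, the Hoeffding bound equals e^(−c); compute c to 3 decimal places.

Σ(b_i − a_i)² = 191·1² + 198·12² = 28703.
c = 2t² / 28703 = 2·678² / 28703 = 32.0304.

32.030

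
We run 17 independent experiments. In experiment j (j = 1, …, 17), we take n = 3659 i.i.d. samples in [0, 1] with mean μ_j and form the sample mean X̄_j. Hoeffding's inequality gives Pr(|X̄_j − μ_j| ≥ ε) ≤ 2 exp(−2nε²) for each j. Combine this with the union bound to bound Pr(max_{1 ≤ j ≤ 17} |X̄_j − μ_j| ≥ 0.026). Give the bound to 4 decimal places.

Per-experiment Hoeffding bound: 2·exp(−2·3659·0.026²) = 2·exp(−4.94697) = 0.01421.
Union bound over 17 events: 17·0.01421 = 0.24157.

0.2416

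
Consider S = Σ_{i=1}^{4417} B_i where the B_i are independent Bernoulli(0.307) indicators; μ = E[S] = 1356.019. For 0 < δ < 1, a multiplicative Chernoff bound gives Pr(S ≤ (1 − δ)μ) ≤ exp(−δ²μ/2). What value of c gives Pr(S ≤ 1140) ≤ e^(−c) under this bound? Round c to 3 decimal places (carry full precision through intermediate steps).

17.206

Write 1140 = (1 − δ)μ, so δ = 1 − 1140/1356.019 = 0.1593038…
Then the exponent is δ²μ/2 = (μ − 1140)²/(2μ) = 17.206325.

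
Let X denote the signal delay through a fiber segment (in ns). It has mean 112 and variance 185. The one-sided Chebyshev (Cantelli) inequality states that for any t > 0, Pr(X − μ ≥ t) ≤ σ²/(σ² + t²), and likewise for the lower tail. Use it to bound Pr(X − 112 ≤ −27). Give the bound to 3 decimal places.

Here σ² = 185 and t = 27, so σ² + t² = 914.
Cantelli's bound: 185/914 = 0.2024.

0.202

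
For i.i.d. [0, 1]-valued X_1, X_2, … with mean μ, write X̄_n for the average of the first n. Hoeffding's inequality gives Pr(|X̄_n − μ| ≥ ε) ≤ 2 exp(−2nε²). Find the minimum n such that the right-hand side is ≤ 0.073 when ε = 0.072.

Require 2·exp(−2nε²) ≤ 0.073, i.e. 2nε² ≥ ln(2/0.073) = 3.310443.
So n ≥ 3.310443 / (2·0.072²) = 319.294.
The smallest integer n is 320.

320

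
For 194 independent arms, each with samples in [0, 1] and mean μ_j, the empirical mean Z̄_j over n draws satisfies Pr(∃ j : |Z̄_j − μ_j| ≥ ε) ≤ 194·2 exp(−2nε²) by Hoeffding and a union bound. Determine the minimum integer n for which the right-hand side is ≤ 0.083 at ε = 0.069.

888

Need 2·194·exp(−2nε²) ≤ 0.083, i.e. exp(−2nε²) ≤ 0.083/388.
So 2nε² ≥ ln(388/0.083) = 8.449920.
Hence n ≥ 8.449920/(2·0.069²) = 887.410.
The smallest integer n is 888.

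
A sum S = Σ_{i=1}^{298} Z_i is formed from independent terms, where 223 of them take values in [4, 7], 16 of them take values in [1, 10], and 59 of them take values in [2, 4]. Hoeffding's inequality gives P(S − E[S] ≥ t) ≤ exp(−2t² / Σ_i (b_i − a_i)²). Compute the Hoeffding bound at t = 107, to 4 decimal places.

Σ(b_i − a_i)² = 223·3² + 16·9² + 59·2² = 3539.
Exponent = 2·107² / 3539 = 6.47019.
Bound = exp(−6.47019) = 0.00155.

0.0015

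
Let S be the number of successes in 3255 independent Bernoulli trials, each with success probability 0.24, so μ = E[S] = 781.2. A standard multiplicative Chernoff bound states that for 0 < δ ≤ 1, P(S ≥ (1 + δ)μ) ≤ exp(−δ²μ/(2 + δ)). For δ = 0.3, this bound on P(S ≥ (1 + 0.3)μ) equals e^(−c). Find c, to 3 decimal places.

c = δ²μ/(2 + δ) = 0.3²·781.2/(2 + 0.3) = 30.5687.

30.569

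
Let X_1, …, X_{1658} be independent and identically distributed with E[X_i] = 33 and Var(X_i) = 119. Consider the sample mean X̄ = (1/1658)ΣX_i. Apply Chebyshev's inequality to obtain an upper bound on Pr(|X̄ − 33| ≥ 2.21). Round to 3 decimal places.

0.015

Var(X̄) = Var(X_i)/n = 119/1658 = 0.071773.
Chebyshev: Pr(|X̄ − 33| ≥ 2.21) ≤ Var(X̄)/(2.21)² = 119/(1658·2.21²) = 0.0147.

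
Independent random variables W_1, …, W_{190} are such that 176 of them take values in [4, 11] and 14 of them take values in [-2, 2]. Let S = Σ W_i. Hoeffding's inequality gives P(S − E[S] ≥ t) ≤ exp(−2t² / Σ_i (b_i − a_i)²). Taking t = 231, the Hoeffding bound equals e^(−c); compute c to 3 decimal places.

Σ(b_i − a_i)² = 176·7² + 14·4² = 8848.
c = 2t² / 8848 = 2·231² / 8848 = 12.0617.

12.062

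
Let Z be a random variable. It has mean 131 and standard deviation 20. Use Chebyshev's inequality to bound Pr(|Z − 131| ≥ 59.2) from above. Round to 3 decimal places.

0.114

Chebyshev: Pr(|Z − μ| ≥ t) ≤ Var(Z)/t².
Var(Z) = σ² = 20² = 400.
Bound = 400 / 3504.64 = 0.1141.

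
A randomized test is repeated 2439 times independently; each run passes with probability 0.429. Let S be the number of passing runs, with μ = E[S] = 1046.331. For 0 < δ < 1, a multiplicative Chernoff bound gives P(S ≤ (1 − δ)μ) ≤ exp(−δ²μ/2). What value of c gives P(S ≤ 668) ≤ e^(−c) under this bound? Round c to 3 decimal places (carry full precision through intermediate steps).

Write 668 = (1 − δ)μ, so δ = 1 − 668/1046.331 = 0.3615787…
Then the exponent is δ²μ/2 = (μ − 668)²/(2μ) = 68.398215.

68.398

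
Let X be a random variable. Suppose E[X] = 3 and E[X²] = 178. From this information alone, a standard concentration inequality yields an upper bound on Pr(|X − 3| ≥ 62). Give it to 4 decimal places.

0.0440

The first two moments determine the variance, so Chebyshev's inequality is the sharpest standard bound available.
Var(X) = E[X²] − (E[X])² = 178 − 9 = 169.
Chebyshev's inequality: Pr(|X − μ| ≥ t) ≤ Var(X)/t² = 169/3844 = 0.0440.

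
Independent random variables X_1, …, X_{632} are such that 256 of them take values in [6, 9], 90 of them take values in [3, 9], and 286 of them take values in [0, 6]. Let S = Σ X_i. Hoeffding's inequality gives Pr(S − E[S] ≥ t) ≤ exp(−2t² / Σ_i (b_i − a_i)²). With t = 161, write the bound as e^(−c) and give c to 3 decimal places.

3.273

Σ(b_i − a_i)² = 256·3² + 90·6² + 286·6² = 15840.
c = 2t² / 15840 = 2·161² / 15840 = 3.2729.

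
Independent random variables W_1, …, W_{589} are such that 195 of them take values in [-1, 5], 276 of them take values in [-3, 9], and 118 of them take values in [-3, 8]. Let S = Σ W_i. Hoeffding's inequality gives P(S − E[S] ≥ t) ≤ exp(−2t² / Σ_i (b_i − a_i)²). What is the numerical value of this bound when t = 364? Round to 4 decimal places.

0.0130

Σ(b_i − a_i)² = 195·6² + 276·12² + 118·11² = 61042.
Exponent = 2·364² / 61042 = 4.34114.
Bound = exp(−4.34114) = 0.01302.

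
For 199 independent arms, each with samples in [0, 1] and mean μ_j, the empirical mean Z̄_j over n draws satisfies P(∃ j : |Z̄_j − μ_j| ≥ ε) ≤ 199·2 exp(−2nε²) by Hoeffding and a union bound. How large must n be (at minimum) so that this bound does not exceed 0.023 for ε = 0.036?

Need 2·199·exp(−2nε²) ≤ 0.023, i.e. exp(−2nε²) ≤ 0.023/398.
So 2nε² ≥ ln(398/0.023) = 9.758713.
Hence n ≥ 9.758713/(2·0.036²) = 3764.936.
The smallest integer n is 3765.

3765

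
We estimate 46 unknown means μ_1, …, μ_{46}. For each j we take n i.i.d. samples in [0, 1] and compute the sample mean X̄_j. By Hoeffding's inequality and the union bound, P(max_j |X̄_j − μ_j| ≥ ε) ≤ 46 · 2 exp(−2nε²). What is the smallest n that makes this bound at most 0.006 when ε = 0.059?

Need 2·46·exp(−2nε²) ≤ 0.006, i.e. exp(−2nε²) ≤ 0.006/92.
So 2nε² ≥ ln(92/0.006) = 9.637784.
Hence n ≥ 9.637784/(2·0.059²) = 1384.341.
The smallest integer n is 1385.

1385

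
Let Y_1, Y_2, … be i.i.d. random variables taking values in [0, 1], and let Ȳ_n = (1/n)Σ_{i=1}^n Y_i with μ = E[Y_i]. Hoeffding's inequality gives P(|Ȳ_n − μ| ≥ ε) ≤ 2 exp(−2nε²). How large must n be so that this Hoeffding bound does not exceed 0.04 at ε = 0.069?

Require 2·exp(−2nε²) ≤ 0.04, i.e. 2nε² ≥ ln(2/0.04) = 3.912023.
So n ≥ 3.912023 / (2·0.069²) = 410.840.
The smallest integer n is 411.

411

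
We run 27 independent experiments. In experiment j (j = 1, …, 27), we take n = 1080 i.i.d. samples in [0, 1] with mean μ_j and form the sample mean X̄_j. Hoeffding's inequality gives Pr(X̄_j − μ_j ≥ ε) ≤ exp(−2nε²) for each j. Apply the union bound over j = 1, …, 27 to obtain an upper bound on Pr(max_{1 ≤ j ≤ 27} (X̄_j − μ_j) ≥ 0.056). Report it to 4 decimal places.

Per-experiment Hoeffding bound: exp(−2·1080·0.056²) = exp(−6.77376) = 0.0011434.
Union bound over 27 events: 27·0.0011434 = 0.03087.

0.0309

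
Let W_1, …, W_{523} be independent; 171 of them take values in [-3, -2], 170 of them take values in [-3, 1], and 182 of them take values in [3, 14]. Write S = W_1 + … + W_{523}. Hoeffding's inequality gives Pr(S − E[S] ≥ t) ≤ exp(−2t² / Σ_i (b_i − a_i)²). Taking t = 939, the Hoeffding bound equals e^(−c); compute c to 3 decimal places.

70.784

Σ(b_i − a_i)² = 171·1² + 170·4² + 182·11² = 24913.
c = 2t² / 24913 = 2·939² / 24913 = 70.7840.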